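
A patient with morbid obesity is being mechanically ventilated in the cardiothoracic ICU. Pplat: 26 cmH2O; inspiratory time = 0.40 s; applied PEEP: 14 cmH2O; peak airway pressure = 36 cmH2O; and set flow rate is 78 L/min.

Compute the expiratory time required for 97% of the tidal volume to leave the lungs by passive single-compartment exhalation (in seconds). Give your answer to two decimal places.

1.17

Flow: 78 L/min ÷ 60 = 1.3 L/s.
Vt = flow × Ti = 1.3 L/s × 0.40 s × 1000 mL/L = 520.0 mL.
R = (PIP − Pplat)/V̇ = (36 − 26) / 1.3 = 10.0/1.3 = 7.692 cmH2O·s/L.
C = Vt/(Pplat − PEEP) = 520.0 / (26 − 14) = 520.0/12.0 = 43.333 mL/cmH2O.
τ = R × C = 7.692 × 0.04333 L/cmH2O = 0.3333 s.
t = −τ·ln(1 − 0.97) = −0.3333·ln(0.03) = 1.169 s.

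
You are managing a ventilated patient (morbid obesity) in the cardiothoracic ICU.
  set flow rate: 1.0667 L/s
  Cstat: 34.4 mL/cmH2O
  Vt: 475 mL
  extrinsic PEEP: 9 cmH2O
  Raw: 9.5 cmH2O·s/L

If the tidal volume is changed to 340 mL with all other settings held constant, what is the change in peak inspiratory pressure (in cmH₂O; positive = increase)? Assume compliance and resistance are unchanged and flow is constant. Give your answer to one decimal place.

-3.9

PIP = Vt/C + R·V̇ + PEEP (constant-flow equation of motion).
Only the elastic term changes: ΔPIP = ΔVt / C = (340 − 475) / 34.4 = -3.924 cmH2O.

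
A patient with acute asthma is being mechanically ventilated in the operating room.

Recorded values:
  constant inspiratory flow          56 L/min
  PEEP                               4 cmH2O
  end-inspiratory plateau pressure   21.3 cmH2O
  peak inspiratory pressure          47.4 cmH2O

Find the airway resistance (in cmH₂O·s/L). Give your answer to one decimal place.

Flow: 56 L/min ÷ 60 = 0.9333 L/s.
Raw = (PIP − Pplat) / flow = (47.4 − 21.3) / 0.9333 = 26.1 / 0.9333 = 27.965 cmH2O·s/L.

28.0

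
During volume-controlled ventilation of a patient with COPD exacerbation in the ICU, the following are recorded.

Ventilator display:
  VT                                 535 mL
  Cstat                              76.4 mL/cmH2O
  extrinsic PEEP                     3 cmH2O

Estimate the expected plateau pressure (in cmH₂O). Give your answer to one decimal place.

10.0

Pplat = PEEP + Vt / Cstat = 3 + 535 / 76.4 = 3 + 7.003 = 10.003 cmH2O.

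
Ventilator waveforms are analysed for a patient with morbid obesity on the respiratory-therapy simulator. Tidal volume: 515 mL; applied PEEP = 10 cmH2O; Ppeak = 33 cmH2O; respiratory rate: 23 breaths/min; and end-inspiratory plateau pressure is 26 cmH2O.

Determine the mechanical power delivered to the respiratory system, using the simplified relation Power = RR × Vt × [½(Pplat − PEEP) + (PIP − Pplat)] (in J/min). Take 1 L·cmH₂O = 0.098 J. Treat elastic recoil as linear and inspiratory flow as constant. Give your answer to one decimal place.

17.4

Per-breath work = Vt × [½(Pplat−PEEP) + (PIP−Pplat)] = 0.515 × [0.5×16.0 + 7.0] = 0.515 × 15.0 = 7.725 L·cmH2O.
Power = 23 × 7.725 = 177.68 L·cmH2O/min.
× 0.098 J/(L·cmH2O) → 17.413 J/min.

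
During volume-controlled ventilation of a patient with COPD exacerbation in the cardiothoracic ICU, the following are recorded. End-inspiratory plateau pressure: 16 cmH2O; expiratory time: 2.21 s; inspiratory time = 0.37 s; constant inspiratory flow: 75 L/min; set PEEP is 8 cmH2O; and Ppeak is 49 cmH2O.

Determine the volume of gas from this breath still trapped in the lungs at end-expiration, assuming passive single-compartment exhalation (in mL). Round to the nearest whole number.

Flow: 75 L/min ÷ 60 = 1.25 L/s.
Vt = flow × Ti = 1.25 L/s × 0.37 s × 1000 mL/L = 462.5 mL.
R = (PIP − Pplat)/V̇ = (49 − 16) / 1.25 = 33.0/1.25 = 26.4 cmH2O·s/L.
C = Vt/(Pplat − PEEP) = 462.5 / (16 − 8) = 462.5/8.0 = 57.813 mL/cmH2O.
τ = R × C = 26.4 × 0.05781 L/cmH2O = 1.526 s.
Fraction remaining = e^(−Te/τ) = e^(−2.21/1.526) = 0.235.
Trapped volume = 462.5 × 0.235 = 108.69 mL.

109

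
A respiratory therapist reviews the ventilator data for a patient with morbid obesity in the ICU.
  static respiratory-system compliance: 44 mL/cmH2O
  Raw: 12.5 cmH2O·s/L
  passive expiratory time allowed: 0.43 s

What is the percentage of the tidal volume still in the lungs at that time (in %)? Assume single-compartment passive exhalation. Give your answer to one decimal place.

45.8

τ = R × C = 12.5 × 44 mL/cmH2O = 12.5 × 0.044 L/cmH2O = 0.55 s.
Passive exhalation: V(t)/V₀ = e^(−t/τ) = e^(−0.43/0.55) = 0.4576.
Fraction remaining = 0.4576 → 45.76%.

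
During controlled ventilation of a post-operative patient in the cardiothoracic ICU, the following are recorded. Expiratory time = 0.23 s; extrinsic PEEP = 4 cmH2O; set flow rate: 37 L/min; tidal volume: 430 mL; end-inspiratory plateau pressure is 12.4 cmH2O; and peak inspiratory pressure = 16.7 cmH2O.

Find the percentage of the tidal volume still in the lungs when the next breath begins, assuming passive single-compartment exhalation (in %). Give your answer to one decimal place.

Flow: 37 L/min ÷ 60 = 0.6167 L/s.
R = (PIP − Pplat)/V̇ = (16.7 − 12.4) / 0.6167 = 4.3/0.6167 = 6.973 cmH2O·s/L.
C = Vt/(Pplat − PEEP) = 430.0 / (12.4 − 4) = 430.0/8.4 = 51.19 mL/cmH2O.
τ = R × C = 6.973 × 0.05119 L/cmH2O = 0.3569 s.
Fraction remaining at end-expiration = e^(−Te/τ) = e^(−0.23/0.3569) = 0.525 → 52.5%.

52.5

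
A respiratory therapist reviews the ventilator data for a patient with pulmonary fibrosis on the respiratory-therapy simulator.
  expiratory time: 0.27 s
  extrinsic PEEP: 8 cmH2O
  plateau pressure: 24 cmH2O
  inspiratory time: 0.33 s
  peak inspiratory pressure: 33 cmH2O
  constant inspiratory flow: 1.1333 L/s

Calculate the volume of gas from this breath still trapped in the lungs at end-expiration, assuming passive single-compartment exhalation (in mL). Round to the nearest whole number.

Vt = flow × Ti = 1.1333 L/s × 0.33 s × 1000 mL/L = 373.99 mL.
R = (PIP − Pplat)/V̇ = (33 − 24) / 1.1333 = 9.0/1.1333 = 7.941 cmH2O·s/L.
C = Vt/(Pplat − PEEP) = 373.99 / (24 − 8) = 373.99/16.0 = 23.374 mL/cmH2O.
τ = R × C = 7.941 × 0.02337 L/cmH2O = 0.1856 s.
Fraction remaining = e^(−Te/τ) = e^(−0.27/0.1856) = 0.2335.
Trapped volume = 373.99 × 0.2335 = 87.327 mL.

87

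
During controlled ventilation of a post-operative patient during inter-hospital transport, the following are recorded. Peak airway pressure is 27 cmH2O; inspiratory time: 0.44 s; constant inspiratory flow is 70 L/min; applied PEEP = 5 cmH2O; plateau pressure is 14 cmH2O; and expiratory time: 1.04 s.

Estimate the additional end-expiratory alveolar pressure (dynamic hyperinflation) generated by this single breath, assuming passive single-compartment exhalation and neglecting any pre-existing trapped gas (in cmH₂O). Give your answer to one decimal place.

1.8

Flow: 70 L/min ÷ 60 = 1.1667 L/s.
Vt = flow × Ti = 1.1667 L/s × 0.44 s × 1000 mL/L = 513.35 mL.
R = (PIP − Pplat)/V̇ = (27 − 14) / 1.1667 = 13.0/1.1667 = 11.143 cmH2O·s/L.
C = Vt/(Pplat − PEEP) = 513.35 / (14 − 5) = 513.35/9.0 = 57.039 mL/cmH2O.
τ = R × C = 11.143 × 0.05704 L/cmH2O = 0.6356 s.
Fraction remaining = e^(−Te/τ) = e^(−1.04/0.6356) = 0.1947; trapped volume = 513.35 × 0.1947 = 99.949 mL.
Additional alveolar pressure from trapping ≈ V_trapped / C = 99.949 / 57.039 = 1.752 cmH2O.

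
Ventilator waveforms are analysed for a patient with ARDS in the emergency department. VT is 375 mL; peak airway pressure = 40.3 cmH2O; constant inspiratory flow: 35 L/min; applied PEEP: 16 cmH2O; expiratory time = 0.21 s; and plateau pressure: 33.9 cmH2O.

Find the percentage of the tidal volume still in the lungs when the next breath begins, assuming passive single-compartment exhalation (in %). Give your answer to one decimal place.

40.1

Flow: 35 L/min ÷ 60 = 0.5833 L/s.
R = (PIP − Pplat)/V̇ = (40.3 − 33.9) / 0.5833 = 6.4/0.5833 = 10.972 cmH2O·s/L.
C = Vt/(Pplat − PEEP) = 375.0 / (33.9 − 16) = 375.0/17.9 = 20.95 mL/cmH2O.
τ = R × C = 10.972 × 0.02095 L/cmH2O = 0.2299 s.
Fraction remaining at end-expiration = e^(−Te/τ) = e^(−0.21/0.2299) = 0.4011 → 40.11%.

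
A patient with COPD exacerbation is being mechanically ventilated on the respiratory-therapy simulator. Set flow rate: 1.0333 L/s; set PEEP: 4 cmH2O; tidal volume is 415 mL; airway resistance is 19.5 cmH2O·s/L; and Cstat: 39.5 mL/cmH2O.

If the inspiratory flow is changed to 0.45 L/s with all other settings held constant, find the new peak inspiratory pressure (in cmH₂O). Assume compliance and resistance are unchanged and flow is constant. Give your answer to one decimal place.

23.3

PIP = Vt/C + R·V̇ + PEEP (constant-flow equation of motion).
Only the resistive term changes: ΔPIP = R × ΔV̇ = 19.5 × (0.45 − 1.0333) = 19.5 × -0.5833 = -11.374 cmH2O.
Original PIP = 415/39.5 + 19.5×1.0333 + 4 = 34.656 cmH2O; new PIP = 34.656 + (-11.374) = 23.282 cmH2O.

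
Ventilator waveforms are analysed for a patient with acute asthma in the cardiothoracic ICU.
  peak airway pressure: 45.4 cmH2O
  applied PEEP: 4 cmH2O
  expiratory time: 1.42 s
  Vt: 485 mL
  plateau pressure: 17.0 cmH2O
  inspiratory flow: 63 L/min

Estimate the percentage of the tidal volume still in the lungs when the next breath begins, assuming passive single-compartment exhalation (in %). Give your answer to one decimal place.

24.5

Flow: 63 L/min ÷ 60 = 1.05 L/s.
R = (PIP − Pplat)/V̇ = (45.4 − 17.0) / 1.05 = 28.4/1.05 = 27.048 cmH2O·s/L.
C = Vt/(Pplat − PEEP) = 485.0 / (17.0 − 4) = 485.0/13.0 = 37.308 mL/cmH2O.
τ = R × C = 27.048 × 0.03731 L/cmH2O = 1.009 s.
Fraction remaining at end-expiration = e^(−Te/τ) = e^(−1.42/1.009) = 0.2448 → 24.48%.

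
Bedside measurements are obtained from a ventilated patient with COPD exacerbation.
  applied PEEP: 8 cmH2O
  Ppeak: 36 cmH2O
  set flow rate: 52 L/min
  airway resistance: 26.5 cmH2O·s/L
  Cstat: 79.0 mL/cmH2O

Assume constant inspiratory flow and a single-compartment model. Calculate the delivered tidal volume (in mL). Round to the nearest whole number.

398

Flow: 52 L/min ÷ 60 = 0.8667 L/s.
Equation of motion (constant flow): PIP = Vt/C + R·V̇ + PEEP.
Vt/C = PIP − R·V̇ − PEEP = 36 − 22.968 − 8 = 5.032 cmH2O.
Vt = C × 5.032 = 79.0 × 5.032 = 397.53 mL.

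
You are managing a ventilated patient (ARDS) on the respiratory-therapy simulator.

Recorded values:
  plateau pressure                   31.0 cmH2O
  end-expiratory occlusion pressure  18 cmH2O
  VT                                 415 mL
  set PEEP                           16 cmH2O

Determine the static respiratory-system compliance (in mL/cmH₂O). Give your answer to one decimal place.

End-expiratory occlusion gives total PEEP = 18 cmH2O (intrinsic PEEP = 18 − 16 = 2). Use total PEEP for the elastic gradient.
Cstat = Vt / (Pplat − PEEPtotal) = 415 / (31.0 − 18) = 415 / 13.0 = 31.923 mL/cmH2O.

31.9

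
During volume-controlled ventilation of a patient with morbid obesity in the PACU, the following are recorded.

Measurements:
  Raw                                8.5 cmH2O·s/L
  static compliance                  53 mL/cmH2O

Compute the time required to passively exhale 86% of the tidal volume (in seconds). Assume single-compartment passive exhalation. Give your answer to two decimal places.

τ = R × C = 8.5 × 53 mL/cmH2O = 8.5 × 0.053 L/cmH2O = 0.4505 s.
Exhaled fraction f = 1 − e^(−t/τ) → t = −τ·ln(1 − f) = −0.4505·ln(0.14) = 0.8857 s.

0.89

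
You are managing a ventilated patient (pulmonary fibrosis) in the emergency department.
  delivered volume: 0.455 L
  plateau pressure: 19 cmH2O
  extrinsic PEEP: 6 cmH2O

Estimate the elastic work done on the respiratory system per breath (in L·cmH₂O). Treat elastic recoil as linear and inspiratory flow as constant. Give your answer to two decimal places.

Elastic work ≈ ½ × (Pplat − PEEP) × Vt = 0.5 × (19 − 6) × 0.455 L = 0.5 × 13.0 × 0.455 = 2.958 L·cmH2O.

2.96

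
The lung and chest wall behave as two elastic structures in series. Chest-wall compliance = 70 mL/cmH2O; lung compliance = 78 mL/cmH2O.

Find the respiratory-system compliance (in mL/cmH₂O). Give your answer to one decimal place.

Lung and chest wall are elastances in series: 1/Crs = 1/CL + 1/Ccw.
1/Crs = 1/78 + 1/70 = 0.02711.
Crs = 36.887 mL/cmH2O.

36.9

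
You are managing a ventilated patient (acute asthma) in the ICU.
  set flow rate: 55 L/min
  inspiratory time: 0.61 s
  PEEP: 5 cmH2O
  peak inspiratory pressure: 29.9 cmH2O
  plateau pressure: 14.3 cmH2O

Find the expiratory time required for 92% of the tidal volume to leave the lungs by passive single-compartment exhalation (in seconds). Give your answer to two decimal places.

Flow: 55 L/min ÷ 60 = 0.9167 L/s.
Vt = flow × Ti = 0.9167 L/s × 0.61 s × 1000 mL/L = 559.19 mL.
R = (PIP − Pplat)/V̇ = (29.9 − 14.3) / 0.9167 = 15.6/0.9167 = 17.018 cmH2O·s/L.
C = Vt/(Pplat − PEEP) = 559.19 / (14.3 − 5) = 559.19/9.3 = 60.128 mL/cmH2O.
τ = R × C = 17.018 × 0.06013 L/cmH2O = 1.023 s.
t = −τ·ln(1 − 0.92) = −1.023·ln(0.08) = 2.584 s.

2.58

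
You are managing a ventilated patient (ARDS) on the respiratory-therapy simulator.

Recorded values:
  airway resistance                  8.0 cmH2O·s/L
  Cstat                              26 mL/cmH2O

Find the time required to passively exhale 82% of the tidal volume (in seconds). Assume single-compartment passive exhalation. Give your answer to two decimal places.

τ = R × C = 8.0 × 26 mL/cmH2O = 8.0 × 0.026 L/cmH2O = 0.208 s.
Exhaled fraction f = 1 − e^(−t/τ) → t = −τ·ln(1 − f) = −0.208·ln(0.18) = 0.3567 s.

0.36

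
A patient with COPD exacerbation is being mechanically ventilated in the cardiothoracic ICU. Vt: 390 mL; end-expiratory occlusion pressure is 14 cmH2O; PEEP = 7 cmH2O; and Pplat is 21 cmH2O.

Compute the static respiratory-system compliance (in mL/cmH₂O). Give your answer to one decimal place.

End-expiratory occlusion gives total PEEP = 14 cmH2O (intrinsic PEEP = 14 − 7 = 7). Use total PEEP for the elastic gradient.
Cstat = Vt / (Pplat − PEEPtotal) = 390 / (21 − 14) = 390 / 7.0 = 55.714 mL/cmH2O.

55.7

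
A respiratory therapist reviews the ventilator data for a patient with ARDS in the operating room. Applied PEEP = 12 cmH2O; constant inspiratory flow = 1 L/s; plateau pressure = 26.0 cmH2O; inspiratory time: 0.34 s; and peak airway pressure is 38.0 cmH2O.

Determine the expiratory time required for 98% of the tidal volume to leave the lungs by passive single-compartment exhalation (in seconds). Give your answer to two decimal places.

1.14

Vt = flow × Ti = 1 L/s × 0.34 s × 1000 mL/L = 340.0 mL.
R = (PIP − Pplat)/V̇ = (38.0 − 26.0) / 1 = 12.0/1 = 12.0 cmH2O·s/L.
C = Vt/(Pplat − PEEP) = 340.0 / (26.0 − 12) = 340.0/14.0 = 24.286 mL/cmH2O.
τ = R × C = 12.0 × 0.02429 L/cmH2O = 0.2915 s.
t = −τ·ln(1 − 0.98) = −0.2915·ln(0.02) = 1.14 s.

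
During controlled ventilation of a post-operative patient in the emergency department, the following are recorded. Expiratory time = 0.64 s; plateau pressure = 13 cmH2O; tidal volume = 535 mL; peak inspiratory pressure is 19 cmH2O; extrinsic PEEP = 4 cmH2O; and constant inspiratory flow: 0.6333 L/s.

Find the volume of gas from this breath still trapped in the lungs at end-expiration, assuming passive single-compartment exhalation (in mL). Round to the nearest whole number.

R = (PIP − Pplat)/V̇ = (19 − 13) / 0.6333 = 6.0/0.6333 = 9.474 cmH2O·s/L.
C = Vt/(Pplat − PEEP) = 535.0 / (13 − 4) = 535.0/9.0 = 59.444 mL/cmH2O.
τ = R × C = 9.474 × 0.05944 L/cmH2O = 0.5631 s.
Fraction remaining = e^(−Te/τ) = e^(−0.64/0.5631) = 0.3209.
Trapped volume = 535.0 × 0.3209 = 171.68 mL.

172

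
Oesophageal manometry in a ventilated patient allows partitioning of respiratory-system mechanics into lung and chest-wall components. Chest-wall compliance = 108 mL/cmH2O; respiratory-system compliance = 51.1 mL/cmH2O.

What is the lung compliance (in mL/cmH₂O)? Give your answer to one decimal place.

1/CL = 1/Crs − 1/Ccw.
1/CL = 1/51.1 − 1/108 = 0.01031.
CL = 96.993 mL/cmH2O.

97.0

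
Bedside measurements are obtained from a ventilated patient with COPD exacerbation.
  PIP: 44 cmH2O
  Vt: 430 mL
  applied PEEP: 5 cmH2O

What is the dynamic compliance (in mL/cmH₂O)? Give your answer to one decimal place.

Dynamic compliance = Vt / (PIP − PEEP) = 430 / (44 − 5) = 430 / 39.0 = 11.026 mL/cmH2O.

11.0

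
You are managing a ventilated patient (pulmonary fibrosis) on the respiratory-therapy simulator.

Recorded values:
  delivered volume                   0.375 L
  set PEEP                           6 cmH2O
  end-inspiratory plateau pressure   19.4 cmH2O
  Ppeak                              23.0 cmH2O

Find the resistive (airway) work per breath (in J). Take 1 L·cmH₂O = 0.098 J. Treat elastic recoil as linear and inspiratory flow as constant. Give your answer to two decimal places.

With constant inspiratory flow the resistive pressure is constant at PIP − Pplat = 23.0 − 19.4 = 3.6 cmH2O, so resistive work = 3.6 × 0.375 = 1.35 L·cmH2O.
× 0.098 J/(L·cmH2O) → 0.1323 J.

0.13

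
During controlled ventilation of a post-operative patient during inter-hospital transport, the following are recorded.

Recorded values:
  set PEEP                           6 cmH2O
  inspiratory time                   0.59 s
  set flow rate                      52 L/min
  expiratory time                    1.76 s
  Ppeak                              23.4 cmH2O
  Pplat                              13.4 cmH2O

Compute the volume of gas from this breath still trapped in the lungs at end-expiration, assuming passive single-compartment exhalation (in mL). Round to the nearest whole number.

Flow: 52 L/min ÷ 60 = 0.8667 L/s.
Vt = flow × Ti = 0.8667 L/s × 0.59 s × 1000 mL/L = 511.35 mL.
R = (PIP − Pplat)/V̇ = (23.4 − 13.4) / 0.8667 = 10.0/0.8667 = 11.538 cmH2O·s/L.
C = Vt/(Pplat − PEEP) = 511.35 / (13.4 − 6) = 511.35/7.4 = 69.101 mL/cmH2O.
τ = R × C = 11.538 × 0.0691 L/cmH2O = 0.7973 s.
Fraction remaining = e^(−Te/τ) = e^(−1.76/0.7973) = 0.11.
Trapped volume = 511.35 × 0.11 = 56.249 mL.

56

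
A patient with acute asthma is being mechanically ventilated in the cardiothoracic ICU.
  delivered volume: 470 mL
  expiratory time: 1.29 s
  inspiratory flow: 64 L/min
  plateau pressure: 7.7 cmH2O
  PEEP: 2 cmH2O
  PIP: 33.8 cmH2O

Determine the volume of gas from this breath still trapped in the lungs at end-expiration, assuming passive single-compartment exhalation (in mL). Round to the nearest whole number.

Flow: 64 L/min ÷ 60 = 1.0667 L/s.
R = (PIP − Pplat)/V̇ = (33.8 − 7.7) / 1.0667 = 26.1/1.0667 = 24.468 cmH2O·s/L.
C = Vt/(Pplat − PEEP) = 470.0 / (7.7 − 2) = 470.0/5.7 = 82.456 mL/cmH2O.
τ = R × C = 24.468 × 0.08246 L/cmH2O = 2.018 s.
Fraction remaining = e^(−Te/τ) = e^(−1.29/2.018) = 0.5277.
Trapped volume = 470.0 × 0.5277 = 248.02 mL.

248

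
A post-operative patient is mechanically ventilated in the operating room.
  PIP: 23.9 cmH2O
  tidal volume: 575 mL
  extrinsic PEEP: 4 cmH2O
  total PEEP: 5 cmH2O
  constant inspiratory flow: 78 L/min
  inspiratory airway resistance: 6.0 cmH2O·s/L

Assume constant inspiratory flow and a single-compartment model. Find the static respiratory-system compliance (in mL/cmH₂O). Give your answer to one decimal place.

Flow: 78 L/min ÷ 60 = 1.3 L/s.
Total PEEP = 5 cmH2O (set 4 + intrinsic 1); this is the baseline alveolar pressure.
Equation of motion (constant flow): PIP = Vt/C + R·V̇ + PEEP.
Vt/C = PIP − R·V̇ − PEEP = 23.9 − 6.0×1.3 − 5 = 23.9 − 7.8 − 5 = 11.1 cmH2O.
C = Vt / 11.1 = 575 / 11.1 = 51.802 mL/cmH2O.

51.8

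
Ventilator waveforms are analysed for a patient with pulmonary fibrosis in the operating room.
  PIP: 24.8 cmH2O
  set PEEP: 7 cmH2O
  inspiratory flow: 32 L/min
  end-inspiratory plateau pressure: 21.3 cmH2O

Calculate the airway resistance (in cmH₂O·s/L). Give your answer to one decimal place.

6.6

Flow: 32 L/min ÷ 60 = 0.5333 L/s.
Raw = (PIP − Pplat) / flow = (24.8 − 21.3) / 0.5333 = 3.5 / 0.5333 = 6.563 cmH2O·s/L.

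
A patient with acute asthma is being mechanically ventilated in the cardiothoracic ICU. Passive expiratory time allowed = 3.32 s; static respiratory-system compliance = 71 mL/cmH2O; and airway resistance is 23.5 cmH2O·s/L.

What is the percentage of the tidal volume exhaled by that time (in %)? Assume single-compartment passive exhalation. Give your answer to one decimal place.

τ = R × C = 23.5 × 71 mL/cmH2O = 23.5 × 0.071 L/cmH2O = 1.669 s.
Passive exhalation: V(t)/V₀ = e^(−t/τ) = e^(−3.32/1.669) = 0.1368.
Fraction exhaled = 1 − 0.1368 = 0.8632 → 86.32%.

86.3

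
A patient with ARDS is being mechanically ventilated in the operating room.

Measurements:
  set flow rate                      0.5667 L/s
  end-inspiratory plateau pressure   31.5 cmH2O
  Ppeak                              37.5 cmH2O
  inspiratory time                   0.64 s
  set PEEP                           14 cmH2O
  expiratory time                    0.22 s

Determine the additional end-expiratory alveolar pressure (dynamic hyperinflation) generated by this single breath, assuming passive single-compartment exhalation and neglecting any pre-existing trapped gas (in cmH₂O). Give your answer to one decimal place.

Vt = flow × Ti = 0.5667 L/s × 0.64 s × 1000 mL/L = 362.69 mL.
R = (PIP − Pplat)/V̇ = (37.5 − 31.5) / 0.5667 = 6.0/0.5667 = 10.588 cmH2O·s/L.
C = Vt/(Pplat − PEEP) = 362.69 / (31.5 − 14) = 362.69/17.5 = 20.725 mL/cmH2O.
τ = R × C = 10.588 × 0.02073 L/cmH2O = 0.2195 s.
Fraction remaining = e^(−Te/τ) = e^(−0.22/0.2195) = 0.367; trapped volume = 362.69 × 0.367 = 133.11 mL.
Additional alveolar pressure from trapping ≈ V_trapped / C = 133.11 / 20.725 = 6.423 cmH2O.

6.4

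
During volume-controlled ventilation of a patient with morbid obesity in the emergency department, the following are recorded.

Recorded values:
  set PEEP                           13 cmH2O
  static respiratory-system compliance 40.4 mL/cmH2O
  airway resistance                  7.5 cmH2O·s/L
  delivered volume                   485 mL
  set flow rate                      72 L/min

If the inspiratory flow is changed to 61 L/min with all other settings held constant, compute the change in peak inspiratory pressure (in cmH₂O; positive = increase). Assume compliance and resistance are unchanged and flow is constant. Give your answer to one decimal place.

Flow: 72 L/min ÷ 60 = 1.2 L/s.
New flow: 61 L/min ÷ 60 = 1.0167 L/s.
PIP = Vt/C + R·V̇ + PEEP (constant-flow equation of motion).
Only the resistive term changes: ΔPIP = R × ΔV̇ = 7.5 × (1.0167 − 1.2) = 7.5 × -0.1833 = -1.375 cmH2O.

-1.4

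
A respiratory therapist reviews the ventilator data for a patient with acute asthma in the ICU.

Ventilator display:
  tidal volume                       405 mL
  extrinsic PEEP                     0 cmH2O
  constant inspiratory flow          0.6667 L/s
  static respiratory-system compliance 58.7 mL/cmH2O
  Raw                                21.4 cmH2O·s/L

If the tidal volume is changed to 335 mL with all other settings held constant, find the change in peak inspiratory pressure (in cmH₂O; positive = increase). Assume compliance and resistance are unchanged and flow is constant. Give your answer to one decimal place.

-1.2

PIP = Vt/C + R·V̇ + PEEP (constant-flow equation of motion).
Only the elastic term changes: ΔPIP = ΔVt / C = (335 − 405) / 58.7 = -1.193 cmH2O.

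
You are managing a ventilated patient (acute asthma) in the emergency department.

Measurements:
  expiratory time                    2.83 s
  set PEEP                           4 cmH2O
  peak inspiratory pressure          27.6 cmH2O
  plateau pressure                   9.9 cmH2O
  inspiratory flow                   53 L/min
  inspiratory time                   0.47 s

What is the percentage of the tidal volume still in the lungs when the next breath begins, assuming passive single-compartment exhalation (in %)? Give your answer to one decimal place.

13.4

Flow: 53 L/min ÷ 60 = 0.8833 L/s.
Vt = flow × Ti = 0.8833 L/s × 0.47 s × 1000 mL/L = 415.15 mL.
R = (PIP − Pplat)/V̇ = (27.6 − 9.9) / 0.8833 = 17.7/0.8833 = 20.038 cmH2O·s/L.
C = Vt/(Pplat − PEEP) = 415.15 / (9.9 − 4) = 415.15/5.9 = 70.364 mL/cmH2O.
τ = R × C = 20.038 × 0.07036 L/cmH2O = 1.41 s.
Fraction remaining at end-expiration = e^(−Te/τ) = e^(−2.83/1.41) = 0.1344 → 13.44%.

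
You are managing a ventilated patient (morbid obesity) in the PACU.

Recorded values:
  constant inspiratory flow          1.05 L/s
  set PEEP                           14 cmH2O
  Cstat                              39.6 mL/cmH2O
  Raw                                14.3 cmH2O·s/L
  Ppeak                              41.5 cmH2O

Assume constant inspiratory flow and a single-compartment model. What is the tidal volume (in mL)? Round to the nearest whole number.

494

Equation of motion (constant flow): PIP = Vt/C + R·V̇ + PEEP.
Vt/C = PIP − R·V̇ − PEEP = 41.5 − 15.015 − 14 = 12.485 cmH2O.
Vt = C × 12.485 = 39.6 × 12.485 = 494.41 mL.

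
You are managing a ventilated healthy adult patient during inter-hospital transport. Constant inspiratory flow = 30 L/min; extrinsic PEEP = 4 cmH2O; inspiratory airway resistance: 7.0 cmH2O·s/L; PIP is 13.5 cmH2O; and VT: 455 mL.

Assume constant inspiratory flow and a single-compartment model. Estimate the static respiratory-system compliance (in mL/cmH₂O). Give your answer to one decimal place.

Flow: 30 L/min ÷ 60 = 0.5 L/s.
Equation of motion (constant flow): PIP = Vt/C + R·V̇ + PEEP.
Vt/C = PIP − R·V̇ − PEEP = 13.5 − 7.0×0.5 − 4 = 13.5 − 3.5 − 4 = 6.0 cmH2O.
C = Vt / 6.0 = 455 / 6.0 = 75.833 mL/cmH2O.

75.8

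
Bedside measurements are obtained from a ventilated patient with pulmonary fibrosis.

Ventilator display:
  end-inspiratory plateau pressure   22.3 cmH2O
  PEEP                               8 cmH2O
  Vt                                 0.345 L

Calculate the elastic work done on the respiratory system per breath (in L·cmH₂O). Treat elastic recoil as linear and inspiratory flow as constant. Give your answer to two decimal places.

2.47

Elastic work ≈ ½ × (Pplat − PEEP) × Vt = 0.5 × (22.3 − 8) × 0.345 L = 0.5 × 14.3 × 0.345 = 2.467 L·cmH2O.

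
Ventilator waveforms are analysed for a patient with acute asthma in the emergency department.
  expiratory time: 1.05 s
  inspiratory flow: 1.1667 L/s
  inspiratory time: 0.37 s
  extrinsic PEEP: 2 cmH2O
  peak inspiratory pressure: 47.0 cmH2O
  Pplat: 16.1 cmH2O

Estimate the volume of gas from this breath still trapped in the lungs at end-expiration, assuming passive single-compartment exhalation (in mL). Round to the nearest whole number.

118

Vt = flow × Ti = 1.1667 L/s × 0.37 s × 1000 mL/L = 431.68 mL.
R = (PIP − Pplat)/V̇ = (47.0 − 16.1) / 1.1667 = 30.9/1.1667 = 26.485 cmH2O·s/L.
C = Vt/(Pplat − PEEP) = 431.68 / (16.1 − 2) = 431.68/14.1 = 30.616 mL/cmH2O.
τ = R × C = 26.485 × 0.03062 L/cmH2O = 0.811 s.
Fraction remaining = e^(−Te/τ) = e^(−1.05/0.811) = 0.274.
Trapped volume = 431.68 × 0.274 = 118.28 mL.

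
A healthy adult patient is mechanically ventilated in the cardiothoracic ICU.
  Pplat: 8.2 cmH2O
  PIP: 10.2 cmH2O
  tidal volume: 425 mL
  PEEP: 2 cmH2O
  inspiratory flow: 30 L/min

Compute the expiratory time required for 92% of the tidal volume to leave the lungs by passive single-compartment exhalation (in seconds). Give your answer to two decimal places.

Flow: 30 L/min ÷ 60 = 0.5 L/s.
R = (PIP − Pplat)/V̇ = (10.2 − 8.2) / 0.5 = 2.0/0.5 = 4.0 cmH2O·s/L.
C = Vt/(Pplat − PEEP) = 425.0 / (8.2 − 2) = 425.0/6.2 = 68.548 mL/cmH2O.
τ = R × C = 4.0 × 0.06855 L/cmH2O = 0.2742 s.
t = −τ·ln(1 − 0.92) = −0.2742·ln(0.08) = 0.6926 s.

0.69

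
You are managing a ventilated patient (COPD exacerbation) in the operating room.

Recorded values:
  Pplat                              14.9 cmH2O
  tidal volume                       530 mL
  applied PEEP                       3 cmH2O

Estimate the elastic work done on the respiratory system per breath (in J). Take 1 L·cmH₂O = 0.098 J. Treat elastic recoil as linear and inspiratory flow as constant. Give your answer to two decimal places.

Elastic work ≈ ½ × (Pplat − PEEP) × Vt = 0.5 × (14.9 − 3) × 0.530 L = 0.5 × 11.9 × 0.530 = 3.154 L·cmH2O.
× 0.098 J/(L·cmH2O) → 0.3091 J.

0.31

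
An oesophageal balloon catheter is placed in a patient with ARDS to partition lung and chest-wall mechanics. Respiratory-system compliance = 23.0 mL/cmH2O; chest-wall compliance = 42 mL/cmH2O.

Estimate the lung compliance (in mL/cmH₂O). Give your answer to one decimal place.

1/CL = 1/Crs − 1/Ccw.
1/CL = 1/23.0 − 1/42 = 0.01967.
CL = 50.839 mL/cmH2O.

50.8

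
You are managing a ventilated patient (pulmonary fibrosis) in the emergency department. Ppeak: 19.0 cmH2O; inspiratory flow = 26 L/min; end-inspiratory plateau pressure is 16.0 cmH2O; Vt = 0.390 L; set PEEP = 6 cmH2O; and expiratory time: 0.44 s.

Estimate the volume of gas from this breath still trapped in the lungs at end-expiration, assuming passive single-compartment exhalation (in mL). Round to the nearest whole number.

76

Flow: 26 L/min ÷ 60 = 0.4333 L/s.
R = (PIP − Pplat)/V̇ = (19.0 − 16.0) / 0.4333 = 3.0/0.4333 = 6.924 cmH2O·s/L.
C = Vt/(Pplat − PEEP) = 390.0 / (16.0 − 6) = 390.0/10.0 = 39.0 mL/cmH2O.
τ = R × C = 6.924 × 0.039 L/cmH2O = 0.27 s.
Fraction remaining = e^(−Te/τ) = e^(−0.44/0.27) = 0.196.
Trapped volume = 390.0 × 0.196 = 76.44 mL.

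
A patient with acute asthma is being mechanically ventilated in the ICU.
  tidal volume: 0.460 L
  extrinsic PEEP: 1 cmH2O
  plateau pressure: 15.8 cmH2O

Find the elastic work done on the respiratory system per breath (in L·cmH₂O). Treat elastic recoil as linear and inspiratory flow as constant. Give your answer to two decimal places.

3.40

Elastic work ≈ ½ × (Pplat − PEEP) × Vt = 0.5 × (15.8 − 1) × 0.460 L = 0.5 × 14.8 × 0.460 = 3.404 L·cmH2O.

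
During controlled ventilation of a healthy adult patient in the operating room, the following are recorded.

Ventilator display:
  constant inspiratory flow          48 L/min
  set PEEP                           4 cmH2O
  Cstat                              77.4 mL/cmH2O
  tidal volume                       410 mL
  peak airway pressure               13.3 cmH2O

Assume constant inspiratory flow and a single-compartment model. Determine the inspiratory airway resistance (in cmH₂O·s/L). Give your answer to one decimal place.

5.0

Flow: 48 L/min ÷ 60 = 0.8 L/s.
Equation of motion (constant flow): PIP = Vt/C + R·V̇ + PEEP.
R·V̇ = PIP − Vt/C − PEEP = 13.3 − 410/77.4 − 4 = 13.3 − 5.297 − 4 = 4.003 cmH2O.
R = 4.003 / 0.8 = 5.004 cmH2O·s/L.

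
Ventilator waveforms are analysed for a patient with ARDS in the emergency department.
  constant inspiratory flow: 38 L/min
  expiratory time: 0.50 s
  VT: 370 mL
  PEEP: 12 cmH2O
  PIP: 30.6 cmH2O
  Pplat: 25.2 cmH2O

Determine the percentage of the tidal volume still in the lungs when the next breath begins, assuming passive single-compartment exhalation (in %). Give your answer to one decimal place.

12.3

Flow: 38 L/min ÷ 60 = 0.6333 L/s.
R = (PIP − Pplat)/V̇ = (30.6 − 25.2) / 0.6333 = 5.4/0.6333 = 8.527 cmH2O·s/L.
C = Vt/(Pplat − PEEP) = 370.0 / (25.2 − 12) = 370.0/13.2 = 28.03 mL/cmH2O.
τ = R × C = 8.527 × 0.02803 L/cmH2O = 0.239 s.
Fraction remaining at end-expiration = e^(−Te/τ) = e^(−0.50/0.239) = 0.1234 → 12.34%.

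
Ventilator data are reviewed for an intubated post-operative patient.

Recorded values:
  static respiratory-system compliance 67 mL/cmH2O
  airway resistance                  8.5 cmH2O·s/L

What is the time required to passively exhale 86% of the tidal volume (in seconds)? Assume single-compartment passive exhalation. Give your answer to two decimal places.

τ = R × C = 8.5 × 67 mL/cmH2O = 8.5 × 0.067 L/cmH2O = 0.5695 s.
Exhaled fraction f = 1 − e^(−t/τ) → t = −τ·ln(1 − f) = −0.5695·ln(0.14) = 1.12 s.

1.12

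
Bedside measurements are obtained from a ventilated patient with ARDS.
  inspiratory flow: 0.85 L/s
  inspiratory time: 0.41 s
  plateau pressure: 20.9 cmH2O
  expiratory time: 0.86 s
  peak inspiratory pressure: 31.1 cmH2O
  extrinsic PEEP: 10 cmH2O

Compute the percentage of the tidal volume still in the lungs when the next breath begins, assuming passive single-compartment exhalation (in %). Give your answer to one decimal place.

10.6

Vt = flow × Ti = 0.85 L/s × 0.41 s × 1000 mL/L = 348.5 mL.
R = (PIP − Pplat)/V̇ = (31.1 − 20.9) / 0.85 = 10.2/0.85 = 12.0 cmH2O·s/L.
C = Vt/(Pplat − PEEP) = 348.5 / (20.9 − 10) = 348.5/10.9 = 31.972 mL/cmH2O.
τ = R × C = 12.0 × 0.03197 L/cmH2O = 0.3836 s.
Fraction remaining at end-expiration = e^(−Te/τ) = e^(−0.86/0.3836) = 0.1063 → 10.63%.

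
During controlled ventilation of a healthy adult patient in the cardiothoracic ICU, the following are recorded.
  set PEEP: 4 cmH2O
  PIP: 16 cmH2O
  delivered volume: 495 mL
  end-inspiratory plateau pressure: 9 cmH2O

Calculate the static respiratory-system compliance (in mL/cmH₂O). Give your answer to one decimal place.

Cstat = Vt / (Pplat − PEEP) = 495 / (9 − 4) = 495 / 5.0 = 99.0 mL/cmH2O.

99.0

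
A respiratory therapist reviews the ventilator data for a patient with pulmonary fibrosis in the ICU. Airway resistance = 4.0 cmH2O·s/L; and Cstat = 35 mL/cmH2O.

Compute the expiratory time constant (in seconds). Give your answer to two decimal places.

τ = R × C = 4.0 × 35 mL/cmH2O = 4.0 × 0.035 L/cmH2O = 0.14 s.

0.14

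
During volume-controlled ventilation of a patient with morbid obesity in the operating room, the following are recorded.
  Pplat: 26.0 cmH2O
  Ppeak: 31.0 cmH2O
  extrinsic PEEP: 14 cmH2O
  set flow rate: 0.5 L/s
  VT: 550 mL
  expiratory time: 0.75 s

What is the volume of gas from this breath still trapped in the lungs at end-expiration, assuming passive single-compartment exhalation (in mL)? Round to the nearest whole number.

107

R = (PIP − Pplat)/V̇ = (31.0 − 26.0) / 0.5 = 5.0/0.5 = 10.0 cmH2O·s/L.
C = Vt/(Pplat − PEEP) = 550.0 / (26.0 − 14) = 550.0/12.0 = 45.833 mL/cmH2O.
τ = R × C = 10.0 × 0.04583 L/cmH2O = 0.4583 s.
Fraction remaining = e^(−Te/τ) = e^(−0.75/0.4583) = 0.1947.
Trapped volume = 550.0 × 0.1947 = 107.09 mL.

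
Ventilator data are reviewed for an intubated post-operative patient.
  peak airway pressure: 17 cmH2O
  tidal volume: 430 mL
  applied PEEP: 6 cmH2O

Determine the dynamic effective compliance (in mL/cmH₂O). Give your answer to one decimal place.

39.1

Dynamic compliance = Vt / (PIP − PEEP) = 430 / (17 − 6) = 430 / 11.0 = 39.091 mL/cmH2O.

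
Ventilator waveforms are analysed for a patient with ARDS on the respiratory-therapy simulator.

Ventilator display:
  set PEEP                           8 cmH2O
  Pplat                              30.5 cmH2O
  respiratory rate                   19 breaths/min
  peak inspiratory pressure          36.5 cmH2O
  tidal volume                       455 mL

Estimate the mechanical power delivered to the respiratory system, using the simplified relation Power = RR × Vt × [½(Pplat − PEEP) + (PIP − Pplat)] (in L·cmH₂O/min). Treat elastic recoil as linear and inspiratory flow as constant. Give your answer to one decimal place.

Per-breath work = Vt × [½(Pplat−PEEP) + (PIP−Pplat)] = 0.455 × [0.5×22.5 + 6.0] = 0.455 × 17.25 = 7.849 L·cmH2O.
Power = 19 × 7.849 = 149.13 L·cmH2O/min.

149.1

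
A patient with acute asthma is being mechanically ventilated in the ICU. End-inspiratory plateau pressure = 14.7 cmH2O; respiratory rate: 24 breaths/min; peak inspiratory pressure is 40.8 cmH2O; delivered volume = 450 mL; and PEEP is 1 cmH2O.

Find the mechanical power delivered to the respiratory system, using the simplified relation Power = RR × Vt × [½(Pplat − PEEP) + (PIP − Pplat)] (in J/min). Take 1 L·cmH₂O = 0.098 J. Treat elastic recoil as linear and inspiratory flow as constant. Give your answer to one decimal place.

Per-breath work = Vt × [½(Pplat−PEEP) + (PIP−Pplat)] = 0.450 × [0.5×13.7 + 26.1] = 0.450 × 32.95 = 14.828 L·cmH2O.
Power = 24 × 14.828 = 355.87 L·cmH2O/min.
× 0.098 J/(L·cmH2O) → 34.875 J/min.

34.9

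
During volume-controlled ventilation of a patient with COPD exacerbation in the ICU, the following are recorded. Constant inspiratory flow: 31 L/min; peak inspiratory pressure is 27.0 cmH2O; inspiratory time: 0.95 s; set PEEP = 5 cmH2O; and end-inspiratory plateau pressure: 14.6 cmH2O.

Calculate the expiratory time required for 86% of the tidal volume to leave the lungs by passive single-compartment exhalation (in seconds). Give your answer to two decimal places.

2.41

Flow: 31 L/min ÷ 60 = 0.5167 L/s.
Vt = flow × Ti = 0.5167 L/s × 0.95 s × 1000 mL/L = 490.87 mL.
R = (PIP − Pplat)/V̇ = (27.0 − 14.6) / 0.5167 = 12.4/0.5167 = 23.998 cmH2O·s/L.
C = Vt/(Pplat − PEEP) = 490.87 / (14.6 − 5) = 490.87/9.6 = 51.132 mL/cmH2O.
τ = R × C = 23.998 × 0.05113 L/cmH2O = 1.227 s.
t = −τ·ln(1 − 0.86) = −1.227·ln(0.14) = 2.412 s.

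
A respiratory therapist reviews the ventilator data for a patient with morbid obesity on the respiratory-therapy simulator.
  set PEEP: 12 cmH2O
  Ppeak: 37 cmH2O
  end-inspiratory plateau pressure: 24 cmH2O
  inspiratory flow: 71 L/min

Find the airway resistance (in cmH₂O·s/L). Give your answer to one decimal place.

11.0

Flow: 71 L/min ÷ 60 = 1.1833 L/s.
Raw = (PIP − Pplat) / flow = (37 − 24) / 1.1833 = 13.0 / 1.1833 = 10.986 cmH2O·s/L.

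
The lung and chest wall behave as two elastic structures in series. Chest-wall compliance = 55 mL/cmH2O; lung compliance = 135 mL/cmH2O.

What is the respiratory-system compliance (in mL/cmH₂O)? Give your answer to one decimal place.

Lung and chest wall are elastances in series: 1/Crs = 1/CL + 1/Ccw.
1/Crs = 1/135 + 1/55 = 0.02559.
Crs = 39.078 mL/cmH2O.

39.1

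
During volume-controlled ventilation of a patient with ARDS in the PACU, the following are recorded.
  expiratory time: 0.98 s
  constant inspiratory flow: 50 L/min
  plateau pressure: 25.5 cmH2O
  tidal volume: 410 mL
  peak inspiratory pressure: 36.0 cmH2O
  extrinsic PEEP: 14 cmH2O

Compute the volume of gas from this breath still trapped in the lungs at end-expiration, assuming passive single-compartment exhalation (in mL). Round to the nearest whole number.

Flow: 50 L/min ÷ 60 = 0.8333 L/s.
R = (PIP − Pplat)/V̇ = (36.0 − 25.5) / 0.8333 = 10.5/0.8333 = 12.601 cmH2O·s/L.
C = Vt/(Pplat − PEEP) = 410.0 / (25.5 − 14) = 410.0/11.5 = 35.652 mL/cmH2O.
τ = R × C = 12.601 × 0.03565 L/cmH2O = 0.4492 s.
Fraction remaining = e^(−Te/τ) = e^(−0.98/0.4492) = 0.1129.
Trapped volume = 410.0 × 0.1129 = 46.289 mL.

46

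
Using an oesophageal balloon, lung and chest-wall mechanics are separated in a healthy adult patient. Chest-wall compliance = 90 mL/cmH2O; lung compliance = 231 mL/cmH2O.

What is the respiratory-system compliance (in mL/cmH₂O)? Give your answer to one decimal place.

Lung and chest wall are elastances in series: 1/Crs = 1/CL + 1/Ccw.
1/Crs = 1/231 + 1/90 = 0.01544.
Crs = 64.767 mL/cmH2O.

64.8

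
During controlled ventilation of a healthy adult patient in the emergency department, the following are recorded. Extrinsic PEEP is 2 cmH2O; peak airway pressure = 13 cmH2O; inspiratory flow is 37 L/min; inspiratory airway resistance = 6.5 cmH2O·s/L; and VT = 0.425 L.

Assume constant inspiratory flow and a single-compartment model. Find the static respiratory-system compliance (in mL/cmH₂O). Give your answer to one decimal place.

Flow: 37 L/min ÷ 60 = 0.6167 L/s.
Equation of motion (constant flow): PIP = Vt/C + R·V̇ + PEEP.
Vt/C = PIP − R·V̇ − PEEP = 13 − 6.5×0.6167 − 2 = 13 − 4.009 − 2 = 6.991 cmH2O.
C = Vt / 6.991 = 425 / 6.991 = 60.792 mL/cmH2O.

60.8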